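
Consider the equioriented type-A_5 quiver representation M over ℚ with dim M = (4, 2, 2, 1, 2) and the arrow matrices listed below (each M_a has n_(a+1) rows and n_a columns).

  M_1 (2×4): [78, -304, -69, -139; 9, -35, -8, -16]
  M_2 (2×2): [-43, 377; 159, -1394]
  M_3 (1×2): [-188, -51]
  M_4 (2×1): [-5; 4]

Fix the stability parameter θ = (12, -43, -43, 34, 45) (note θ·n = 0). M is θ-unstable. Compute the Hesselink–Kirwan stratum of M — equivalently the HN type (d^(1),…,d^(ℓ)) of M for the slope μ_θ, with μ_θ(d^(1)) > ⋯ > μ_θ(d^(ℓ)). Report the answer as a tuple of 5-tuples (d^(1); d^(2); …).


Via rank(M_{q-1}∘⋯∘M_p): M ≅ I[1,1]^2, I[1,3], I[1,5], I[5,5].
μ_θ-semistable layers: μ^(1)=45; μ^(2)=34; μ^(3)=12; μ^(4)=-74/3

((0, 0, 0, 0, 2); (0, 0, 0, 1, 0); (2, 0, 0, 0, 0); (2, 2, 2, 0, 0))


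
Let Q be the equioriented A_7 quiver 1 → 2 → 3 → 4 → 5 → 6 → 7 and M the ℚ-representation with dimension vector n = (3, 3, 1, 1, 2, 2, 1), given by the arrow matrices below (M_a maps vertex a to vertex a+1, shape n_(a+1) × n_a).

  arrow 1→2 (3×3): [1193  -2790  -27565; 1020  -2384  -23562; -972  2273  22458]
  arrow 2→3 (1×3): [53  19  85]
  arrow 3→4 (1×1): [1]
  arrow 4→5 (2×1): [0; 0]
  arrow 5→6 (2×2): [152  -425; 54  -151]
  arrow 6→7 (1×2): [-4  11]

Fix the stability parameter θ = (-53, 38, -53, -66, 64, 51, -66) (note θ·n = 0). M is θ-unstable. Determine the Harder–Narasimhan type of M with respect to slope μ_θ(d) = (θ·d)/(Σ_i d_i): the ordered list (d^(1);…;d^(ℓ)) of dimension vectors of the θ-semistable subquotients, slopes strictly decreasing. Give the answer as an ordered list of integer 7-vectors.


Via rank(M_{q-1}∘⋯∘M_p): M ≅ I[1,2]^2, I[1,4], I[5,6], I[5,7].
μ_θ-semistable layers: μ^(1)=115/2; μ^(2)=38; μ^(3)=49/3; μ^(4)=-27; μ^(5)=-53

((0, 0, 0, 0, 1, 1, 0); (0, 2, 0, 0, 0, 0, 0); (0, 0, 0, 0, 1, 1, 1); (0, 1, 1, 1, 0, 0, 0); (3, 0, 0, 0, 0, 0, 0))


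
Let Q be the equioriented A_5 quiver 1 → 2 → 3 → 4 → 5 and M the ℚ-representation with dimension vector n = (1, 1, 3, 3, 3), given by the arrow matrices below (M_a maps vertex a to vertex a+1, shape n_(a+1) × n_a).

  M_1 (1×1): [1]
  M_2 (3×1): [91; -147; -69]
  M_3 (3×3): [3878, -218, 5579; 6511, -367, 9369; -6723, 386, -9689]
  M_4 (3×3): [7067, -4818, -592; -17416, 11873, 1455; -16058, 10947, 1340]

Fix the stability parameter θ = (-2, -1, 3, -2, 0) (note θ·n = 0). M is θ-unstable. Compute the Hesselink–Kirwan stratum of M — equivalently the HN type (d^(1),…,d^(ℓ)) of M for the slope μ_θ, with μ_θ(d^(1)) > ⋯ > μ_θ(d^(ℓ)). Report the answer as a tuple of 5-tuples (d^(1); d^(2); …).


Barcode: M ≅ I[1,5], I[3,5]^2. HN layers by μ_θ (3 steps, strictly decreasing):
  μ^(1)=1/3; μ^(2)=-1; μ^(3)=-2

((0, 0, 3, 3, 3); (0, 1, 0, 0, 0); (1, 0, 0, 0, 0))


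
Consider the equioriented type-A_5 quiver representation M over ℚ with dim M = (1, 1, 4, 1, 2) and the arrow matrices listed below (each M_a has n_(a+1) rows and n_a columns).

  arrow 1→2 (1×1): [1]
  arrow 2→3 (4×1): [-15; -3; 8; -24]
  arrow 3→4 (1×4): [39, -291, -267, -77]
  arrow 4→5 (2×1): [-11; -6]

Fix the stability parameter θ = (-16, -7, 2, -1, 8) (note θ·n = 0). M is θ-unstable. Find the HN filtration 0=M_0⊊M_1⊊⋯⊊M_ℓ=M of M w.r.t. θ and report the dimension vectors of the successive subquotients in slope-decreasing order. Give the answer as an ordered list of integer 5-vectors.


Interval decomposition of M: I[1,3], I[3,3]^2, I[3,5], I[5,5].
HN type (ℓ=5): μ^(1)=8; μ^(2)=2; μ^(3)=1/2; μ^(4)=-7; μ^(5)=-16

((0, 0, 0, 0, 2); (0, 0, 3, 0, 0); (0, 0, 1, 1, 0); (0, 1, 0, 0, 0); (1, 0, 0, 0, 0))


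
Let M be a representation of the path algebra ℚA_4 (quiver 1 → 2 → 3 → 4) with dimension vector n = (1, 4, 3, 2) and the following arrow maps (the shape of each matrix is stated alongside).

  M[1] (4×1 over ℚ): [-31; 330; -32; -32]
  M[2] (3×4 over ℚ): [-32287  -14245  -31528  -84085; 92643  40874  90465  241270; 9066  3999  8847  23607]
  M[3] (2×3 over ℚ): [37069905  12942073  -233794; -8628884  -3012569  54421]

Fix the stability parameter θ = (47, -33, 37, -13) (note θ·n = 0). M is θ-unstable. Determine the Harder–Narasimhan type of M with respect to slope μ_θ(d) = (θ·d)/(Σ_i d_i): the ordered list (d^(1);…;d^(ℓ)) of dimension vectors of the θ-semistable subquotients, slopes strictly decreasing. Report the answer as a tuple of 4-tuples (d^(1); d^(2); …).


Barcode: M ≅ I[1,4], I[2,2], I[2,3], I[2,4]. HN layers by μ_θ (4 steps, strictly decreasing):
  μ^(1)=37; μ^(2)=12; μ^(3)=7; μ^(4)=-33

((0, 0, 1, 0); (0, 0, 2, 2); (1, 1, 0, 0); (0, 3, 0, 0))


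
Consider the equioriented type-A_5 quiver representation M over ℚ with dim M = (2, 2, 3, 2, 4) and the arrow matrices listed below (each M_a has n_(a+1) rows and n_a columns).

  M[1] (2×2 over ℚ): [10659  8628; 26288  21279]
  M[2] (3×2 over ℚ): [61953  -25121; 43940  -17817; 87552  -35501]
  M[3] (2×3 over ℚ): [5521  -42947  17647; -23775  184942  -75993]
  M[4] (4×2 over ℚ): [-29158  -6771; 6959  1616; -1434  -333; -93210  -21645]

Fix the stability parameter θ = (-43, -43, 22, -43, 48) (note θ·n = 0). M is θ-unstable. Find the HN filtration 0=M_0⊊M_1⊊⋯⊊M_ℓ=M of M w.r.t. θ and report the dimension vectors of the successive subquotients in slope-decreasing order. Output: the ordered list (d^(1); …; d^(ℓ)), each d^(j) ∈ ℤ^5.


Via rank(M_{q-1}∘⋯∘M_p): M ≅ I[1,5]^2, I[3,3], I[5,5]^2.
μ_θ-semistable layers: μ^(1)=48; μ^(2)=22; μ^(3)=-21/2; μ^(4)=-43

((0, 0, 0, 0, 4); (0, 0, 1, 0, 0); (0, 0, 2, 2, 0); (2, 2, 0, 0, 0))


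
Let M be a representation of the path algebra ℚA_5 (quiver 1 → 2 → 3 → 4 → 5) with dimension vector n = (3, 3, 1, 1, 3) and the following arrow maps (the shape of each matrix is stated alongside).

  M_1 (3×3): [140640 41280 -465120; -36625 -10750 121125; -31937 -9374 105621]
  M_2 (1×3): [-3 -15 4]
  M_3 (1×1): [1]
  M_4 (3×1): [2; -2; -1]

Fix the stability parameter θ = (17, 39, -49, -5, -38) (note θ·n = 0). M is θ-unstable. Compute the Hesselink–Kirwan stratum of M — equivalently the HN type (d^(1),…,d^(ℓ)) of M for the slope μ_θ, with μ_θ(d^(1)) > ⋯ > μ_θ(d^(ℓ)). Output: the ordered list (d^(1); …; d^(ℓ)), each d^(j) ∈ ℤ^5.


Barcode: M ≅ I[1,1]^2, I[1,5], I[2,2]^2, I[5,5]^2. HN layers by μ_θ (4 steps, strictly decreasing):
  μ^(1)=39; μ^(2)=17; μ^(3)=-36/5; μ^(4)=-38

((0, 2, 0, 0, 0); (2, 0, 0, 0, 0); (1, 1, 1, 1, 1); (0, 0, 0, 0, 2))


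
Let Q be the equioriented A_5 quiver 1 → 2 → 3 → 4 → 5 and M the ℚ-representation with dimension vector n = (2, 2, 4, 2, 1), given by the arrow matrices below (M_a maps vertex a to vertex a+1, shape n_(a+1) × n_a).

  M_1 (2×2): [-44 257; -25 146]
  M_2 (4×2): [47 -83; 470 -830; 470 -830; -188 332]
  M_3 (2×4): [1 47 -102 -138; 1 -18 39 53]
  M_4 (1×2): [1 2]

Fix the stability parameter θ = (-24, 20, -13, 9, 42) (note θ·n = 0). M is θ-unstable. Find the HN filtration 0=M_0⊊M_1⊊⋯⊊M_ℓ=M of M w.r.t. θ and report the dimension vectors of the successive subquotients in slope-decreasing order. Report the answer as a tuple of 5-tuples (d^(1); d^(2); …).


Via rank(M_{q-1}∘⋯∘M_p): M ≅ I[1,2], I[1,5], I[3,3]^2, I[3,4].
μ_θ-semistable layers: μ^(1)=42; μ^(2)=20; μ^(3)=9; μ^(4)=7/2; μ^(5)=-13; μ^(6)=-24

((0, 0, 0, 0, 1); (0, 1, 0, 0, 0); (0, 0, 0, 2, 0); (0, 1, 1, 0, 0); (0, 0, 3, 0, 0); (2, 0, 0, 0, 0))


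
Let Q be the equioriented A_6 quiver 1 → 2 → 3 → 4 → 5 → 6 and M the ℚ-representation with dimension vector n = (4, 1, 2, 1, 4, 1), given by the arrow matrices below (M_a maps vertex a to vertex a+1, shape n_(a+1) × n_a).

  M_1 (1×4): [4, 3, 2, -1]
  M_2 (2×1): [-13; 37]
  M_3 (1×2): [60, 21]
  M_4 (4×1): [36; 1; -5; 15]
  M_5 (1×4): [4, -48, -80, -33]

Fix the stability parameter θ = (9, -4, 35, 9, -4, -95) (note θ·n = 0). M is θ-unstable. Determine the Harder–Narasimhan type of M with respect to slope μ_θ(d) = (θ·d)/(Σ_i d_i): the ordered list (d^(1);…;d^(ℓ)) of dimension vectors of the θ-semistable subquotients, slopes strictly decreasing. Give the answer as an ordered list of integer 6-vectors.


Interval decomposition of M: I[1,1]^3, I[1,6], I[3,3], I[5,5]^3.
HN type (ℓ=4): μ^(1)=35; μ^(2)=9; μ^(3)=-4; μ^(4)=-25/3

((0, 0, 1, 0, 0, 0); (3, 0, 0, 0, 0, 0); (0, 0, 0, 0, 3, 0); (1, 1, 1, 1, 1, 1))


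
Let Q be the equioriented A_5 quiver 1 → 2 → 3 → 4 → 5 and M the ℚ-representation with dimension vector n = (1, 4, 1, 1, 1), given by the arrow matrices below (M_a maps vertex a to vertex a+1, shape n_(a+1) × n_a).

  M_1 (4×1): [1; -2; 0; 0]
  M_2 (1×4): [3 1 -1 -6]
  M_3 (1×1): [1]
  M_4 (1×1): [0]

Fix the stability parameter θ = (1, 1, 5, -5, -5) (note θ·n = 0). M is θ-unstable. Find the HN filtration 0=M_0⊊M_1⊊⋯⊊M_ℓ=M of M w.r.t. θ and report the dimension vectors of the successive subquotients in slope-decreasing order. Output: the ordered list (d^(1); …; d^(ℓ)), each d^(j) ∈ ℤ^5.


Interval decomposition of M: I[1,4], I[2,2]^3, I[5,5].
HN type (ℓ=3): μ^(1)=1; μ^(2)=1/2; μ^(3)=-5

((0, 3, 0, 0, 0); (1, 1, 1, 1, 0); (0, 0, 0, 0, 1))


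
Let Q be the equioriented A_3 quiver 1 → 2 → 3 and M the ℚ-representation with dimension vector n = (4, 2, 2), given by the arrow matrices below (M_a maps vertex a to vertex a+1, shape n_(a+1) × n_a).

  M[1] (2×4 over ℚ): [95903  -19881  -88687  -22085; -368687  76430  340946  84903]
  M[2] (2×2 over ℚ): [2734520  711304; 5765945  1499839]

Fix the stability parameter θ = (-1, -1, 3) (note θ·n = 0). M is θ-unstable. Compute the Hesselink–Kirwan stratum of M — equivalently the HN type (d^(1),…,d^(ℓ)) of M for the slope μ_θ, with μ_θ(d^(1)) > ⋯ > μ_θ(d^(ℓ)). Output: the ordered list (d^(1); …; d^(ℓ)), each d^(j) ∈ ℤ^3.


Barcode: M ≅ I[1,1]^2, I[1,2], I[1,3], I[3,3]. HN layers by μ_θ (2 steps, strictly decreasing):
  μ^(1)=3; μ^(2)=-1

((0, 0, 2); (4, 2, 0))


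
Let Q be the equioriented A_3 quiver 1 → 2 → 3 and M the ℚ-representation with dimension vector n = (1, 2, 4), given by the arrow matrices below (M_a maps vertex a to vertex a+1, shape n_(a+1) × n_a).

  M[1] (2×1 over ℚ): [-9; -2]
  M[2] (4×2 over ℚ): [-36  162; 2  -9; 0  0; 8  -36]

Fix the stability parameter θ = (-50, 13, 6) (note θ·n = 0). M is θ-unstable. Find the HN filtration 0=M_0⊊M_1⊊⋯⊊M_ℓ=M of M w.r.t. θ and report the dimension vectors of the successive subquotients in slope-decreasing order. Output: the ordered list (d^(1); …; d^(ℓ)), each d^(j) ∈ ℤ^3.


Interval decomposition of M: I[1,2], I[2,3], I[3,3]^3.
HN type (ℓ=4): μ^(1)=13; μ^(2)=19/2; μ^(3)=6; μ^(4)=-50

((0, 1, 0); (0, 1, 1); (0, 0, 3); (1, 0, 0))


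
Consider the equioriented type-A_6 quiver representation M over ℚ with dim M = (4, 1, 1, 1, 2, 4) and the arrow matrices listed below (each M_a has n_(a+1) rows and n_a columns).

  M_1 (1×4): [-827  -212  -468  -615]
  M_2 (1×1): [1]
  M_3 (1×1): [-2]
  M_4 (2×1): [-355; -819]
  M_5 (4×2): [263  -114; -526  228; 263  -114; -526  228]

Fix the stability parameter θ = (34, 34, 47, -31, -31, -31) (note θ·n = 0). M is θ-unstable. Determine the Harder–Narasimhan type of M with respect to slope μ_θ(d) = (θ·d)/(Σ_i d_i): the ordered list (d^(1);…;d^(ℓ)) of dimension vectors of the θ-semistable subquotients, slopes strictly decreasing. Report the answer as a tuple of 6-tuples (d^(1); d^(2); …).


Via rank(M_{q-1}∘⋯∘M_p): M ≅ I[1,1]^3, I[1,6], I[5,5], I[6,6]^3.
μ_θ-semistable layers: μ^(1)=34; μ^(2)=11/3; μ^(3)=-31

((3, 0, 0, 0, 0, 0); (1, 1, 1, 1, 1, 1); (0, 0, 0, 0, 1, 3))


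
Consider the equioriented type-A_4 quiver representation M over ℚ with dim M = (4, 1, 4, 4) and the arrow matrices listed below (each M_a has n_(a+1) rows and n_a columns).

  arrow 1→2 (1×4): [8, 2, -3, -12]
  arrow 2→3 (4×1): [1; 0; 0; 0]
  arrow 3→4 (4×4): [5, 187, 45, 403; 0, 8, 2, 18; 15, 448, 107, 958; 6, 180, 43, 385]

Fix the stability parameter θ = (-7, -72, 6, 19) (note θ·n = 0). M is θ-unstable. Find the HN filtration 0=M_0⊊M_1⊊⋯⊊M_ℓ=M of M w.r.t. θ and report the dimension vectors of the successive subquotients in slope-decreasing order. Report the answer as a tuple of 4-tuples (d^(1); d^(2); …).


Interval decomposition of M: I[1,1]^3, I[1,4], I[3,3], I[3,4]^2, I[4,4].
HN type (ℓ=4): μ^(1)=19; μ^(2)=6; μ^(3)=-7; μ^(4)=-79/2

((0, 0, 0, 4); (0, 0, 4, 0); (3, 0, 0, 0); (1, 1, 0, 0))


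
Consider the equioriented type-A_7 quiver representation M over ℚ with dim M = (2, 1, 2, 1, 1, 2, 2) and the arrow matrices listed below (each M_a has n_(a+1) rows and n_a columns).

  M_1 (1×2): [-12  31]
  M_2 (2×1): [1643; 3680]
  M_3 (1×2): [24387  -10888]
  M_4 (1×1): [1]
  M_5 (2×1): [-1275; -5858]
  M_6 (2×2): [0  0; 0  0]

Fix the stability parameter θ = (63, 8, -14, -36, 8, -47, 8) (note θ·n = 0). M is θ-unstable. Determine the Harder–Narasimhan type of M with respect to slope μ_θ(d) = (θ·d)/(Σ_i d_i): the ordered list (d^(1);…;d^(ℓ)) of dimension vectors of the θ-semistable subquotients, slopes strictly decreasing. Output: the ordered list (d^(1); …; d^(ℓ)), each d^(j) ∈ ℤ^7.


Barcode: M ≅ I[1,1], I[1,6], I[3,3], I[6,6], I[7,7]^2. HN layers by μ_θ (5 steps, strictly decreasing):
  μ^(1)=63; μ^(2)=8; μ^(3)=-3; μ^(4)=-14; μ^(5)=-47

((1, 0, 0, 0, 0, 0, 0); (0, 0, 0, 0, 0, 0, 2); (1, 1, 1, 1, 1, 1, 0); (0, 0, 1, 0, 0, 0, 0); (0, 0, 0, 0, 0, 1, 0))


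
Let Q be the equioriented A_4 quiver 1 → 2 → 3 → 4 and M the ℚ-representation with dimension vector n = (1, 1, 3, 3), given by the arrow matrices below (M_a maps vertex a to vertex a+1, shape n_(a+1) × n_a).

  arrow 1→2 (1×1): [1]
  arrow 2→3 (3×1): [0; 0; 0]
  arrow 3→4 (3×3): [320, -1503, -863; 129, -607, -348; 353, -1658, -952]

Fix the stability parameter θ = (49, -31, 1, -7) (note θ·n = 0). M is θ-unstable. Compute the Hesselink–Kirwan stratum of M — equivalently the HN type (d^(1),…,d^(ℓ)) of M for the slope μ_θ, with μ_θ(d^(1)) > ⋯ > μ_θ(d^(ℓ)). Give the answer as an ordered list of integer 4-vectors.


Interval decomposition of M: I[1,2], I[3,4]^3.
HN type (ℓ=2): μ^(1)=9; μ^(2)=-3

((1, 1, 0, 0); (0, 0, 3, 3))


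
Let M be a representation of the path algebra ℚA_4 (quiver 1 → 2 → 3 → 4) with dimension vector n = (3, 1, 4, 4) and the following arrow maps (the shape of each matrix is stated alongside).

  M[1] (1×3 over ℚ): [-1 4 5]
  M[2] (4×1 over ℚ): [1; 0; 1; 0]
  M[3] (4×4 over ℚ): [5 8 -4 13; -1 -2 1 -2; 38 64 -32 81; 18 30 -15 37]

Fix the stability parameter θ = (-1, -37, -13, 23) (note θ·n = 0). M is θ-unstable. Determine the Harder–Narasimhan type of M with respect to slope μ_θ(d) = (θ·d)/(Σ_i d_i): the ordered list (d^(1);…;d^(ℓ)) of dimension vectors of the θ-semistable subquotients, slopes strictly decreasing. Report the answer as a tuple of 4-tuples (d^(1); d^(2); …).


Interval decomposition of M: I[1,1]^2, I[1,4], I[3,3], I[3,4]^2, I[4,4].
HN type (ℓ=4): μ^(1)=23; μ^(2)=-1; μ^(3)=-13; μ^(4)=-19

((0, 0, 0, 4); (2, 0, 0, 0); (0, 0, 4, 0); (1, 1, 0, 0))


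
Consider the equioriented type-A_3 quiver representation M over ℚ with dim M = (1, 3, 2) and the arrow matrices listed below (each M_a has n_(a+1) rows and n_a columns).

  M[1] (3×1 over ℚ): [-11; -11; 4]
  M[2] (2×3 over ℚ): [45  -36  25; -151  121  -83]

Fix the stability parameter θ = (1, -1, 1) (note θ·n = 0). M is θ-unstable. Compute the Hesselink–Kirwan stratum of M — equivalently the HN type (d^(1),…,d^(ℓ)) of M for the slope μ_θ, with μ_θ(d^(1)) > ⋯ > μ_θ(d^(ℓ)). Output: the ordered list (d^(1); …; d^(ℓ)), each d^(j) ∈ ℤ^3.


Interval decomposition of M: I[1,3], I[2,2], I[2,3].
HN type (ℓ=3): μ^(1)=1; μ^(2)=0; μ^(3)=-1

((0, 0, 2); (1, 1, 0); (0, 2, 0))


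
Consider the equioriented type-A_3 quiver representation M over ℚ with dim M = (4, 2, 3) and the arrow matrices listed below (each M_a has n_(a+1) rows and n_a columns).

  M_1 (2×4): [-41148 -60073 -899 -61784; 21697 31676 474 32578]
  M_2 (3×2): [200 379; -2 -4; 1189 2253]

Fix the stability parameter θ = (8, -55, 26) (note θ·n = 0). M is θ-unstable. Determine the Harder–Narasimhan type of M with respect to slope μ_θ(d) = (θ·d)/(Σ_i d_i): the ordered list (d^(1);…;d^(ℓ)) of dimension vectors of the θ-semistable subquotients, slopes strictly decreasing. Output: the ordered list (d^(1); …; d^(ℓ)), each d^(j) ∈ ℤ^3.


Barcode: M ≅ I[1,1]^2, I[1,3]^2, I[3,3]. HN layers by μ_θ (3 steps, strictly decreasing):
  μ^(1)=26; μ^(2)=8; μ^(3)=-47/2

((0, 0, 3); (2, 0, 0); (2, 2, 0))


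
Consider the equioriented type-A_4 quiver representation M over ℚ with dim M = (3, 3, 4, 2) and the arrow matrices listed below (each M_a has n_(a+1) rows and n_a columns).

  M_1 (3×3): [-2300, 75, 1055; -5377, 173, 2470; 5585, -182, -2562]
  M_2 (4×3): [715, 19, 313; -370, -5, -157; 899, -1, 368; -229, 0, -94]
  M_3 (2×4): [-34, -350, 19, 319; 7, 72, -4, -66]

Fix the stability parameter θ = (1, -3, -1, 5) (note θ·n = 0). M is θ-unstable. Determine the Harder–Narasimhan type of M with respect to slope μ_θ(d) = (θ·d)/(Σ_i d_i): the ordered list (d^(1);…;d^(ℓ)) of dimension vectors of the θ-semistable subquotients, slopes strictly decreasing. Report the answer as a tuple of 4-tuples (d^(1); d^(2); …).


Via rank(M_{q-1}∘⋯∘M_p): M ≅ I[1,3], I[1,4]^2, I[3,3].
μ_θ-semistable layers: μ^(1)=5; μ^(2)=-1

((0, 0, 0, 2); (3, 3, 4, 0))


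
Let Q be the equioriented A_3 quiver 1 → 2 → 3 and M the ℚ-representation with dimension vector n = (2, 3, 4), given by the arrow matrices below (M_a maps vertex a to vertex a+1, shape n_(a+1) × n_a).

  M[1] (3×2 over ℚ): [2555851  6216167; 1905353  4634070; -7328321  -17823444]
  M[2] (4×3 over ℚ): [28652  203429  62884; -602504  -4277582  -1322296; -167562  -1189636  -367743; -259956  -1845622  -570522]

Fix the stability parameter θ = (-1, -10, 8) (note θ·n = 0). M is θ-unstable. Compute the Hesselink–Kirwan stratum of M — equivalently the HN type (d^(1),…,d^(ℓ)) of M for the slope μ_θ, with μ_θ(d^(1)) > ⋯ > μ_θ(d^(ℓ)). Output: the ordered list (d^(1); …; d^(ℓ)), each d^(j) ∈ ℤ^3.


Via rank(M_{q-1}∘⋯∘M_p): M ≅ I[1,3]^2, I[2,2], I[3,3]^2.
μ_θ-semistable layers: μ^(1)=8; μ^(2)=-11/2; μ^(3)=-10

((0, 0, 4); (2, 2, 0); (0, 1, 0))


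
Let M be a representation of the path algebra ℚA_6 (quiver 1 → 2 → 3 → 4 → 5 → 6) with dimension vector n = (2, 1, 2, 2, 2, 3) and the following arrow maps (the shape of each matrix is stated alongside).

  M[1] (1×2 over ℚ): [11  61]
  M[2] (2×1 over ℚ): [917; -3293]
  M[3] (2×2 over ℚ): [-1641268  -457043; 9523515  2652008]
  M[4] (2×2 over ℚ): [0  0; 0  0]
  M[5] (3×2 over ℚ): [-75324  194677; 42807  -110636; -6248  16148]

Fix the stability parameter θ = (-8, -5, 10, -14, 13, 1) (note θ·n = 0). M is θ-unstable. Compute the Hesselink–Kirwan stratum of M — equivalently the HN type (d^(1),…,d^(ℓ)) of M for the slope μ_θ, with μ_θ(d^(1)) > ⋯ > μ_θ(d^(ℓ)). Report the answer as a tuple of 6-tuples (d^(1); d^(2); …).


Barcode: M ≅ I[1,1], I[1,4], I[3,4], I[5,6]^2, I[6,6]. HN layers by μ_θ (5 steps, strictly decreasing):
  μ^(1)=7; μ^(2)=1; μ^(3)=-2; μ^(4)=-5; μ^(5)=-8

((0, 0, 0, 0, 2, 2); (0, 0, 0, 0, 0, 1); (0, 0, 2, 2, 0, 0); (0, 1, 0, 0, 0, 0); (2, 0, 0, 0, 0, 0))


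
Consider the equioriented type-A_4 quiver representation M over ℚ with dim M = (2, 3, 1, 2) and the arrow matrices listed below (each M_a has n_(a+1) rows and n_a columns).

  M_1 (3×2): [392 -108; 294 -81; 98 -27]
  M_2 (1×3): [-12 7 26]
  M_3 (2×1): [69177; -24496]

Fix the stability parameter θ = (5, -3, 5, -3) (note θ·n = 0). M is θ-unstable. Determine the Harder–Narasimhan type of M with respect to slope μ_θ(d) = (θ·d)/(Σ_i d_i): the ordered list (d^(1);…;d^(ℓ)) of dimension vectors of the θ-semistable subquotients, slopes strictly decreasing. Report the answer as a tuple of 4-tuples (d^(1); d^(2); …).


Barcode: M ≅ I[1,1], I[1,4], I[2,2]^2, I[4,4]. HN layers by μ_θ (3 steps, strictly decreasing):
  μ^(1)=5; μ^(2)=1; μ^(3)=-3

((1, 0, 0, 0); (1, 1, 1, 1); (0, 2, 0, 1))


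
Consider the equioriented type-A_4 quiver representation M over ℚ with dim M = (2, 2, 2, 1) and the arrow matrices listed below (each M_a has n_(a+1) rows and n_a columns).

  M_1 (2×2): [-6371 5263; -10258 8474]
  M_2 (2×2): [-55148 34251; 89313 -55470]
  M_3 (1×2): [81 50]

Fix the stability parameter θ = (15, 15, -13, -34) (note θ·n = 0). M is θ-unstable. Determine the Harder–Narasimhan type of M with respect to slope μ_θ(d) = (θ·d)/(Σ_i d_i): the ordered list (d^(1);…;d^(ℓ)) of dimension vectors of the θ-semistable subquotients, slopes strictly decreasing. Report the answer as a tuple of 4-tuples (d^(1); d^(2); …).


Interval decomposition of M: I[1,1], I[1,3], I[2,4].
HN type (ℓ=3): μ^(1)=15; μ^(2)=17/3; μ^(3)=-32/3

((1, 0, 0, 0); (1, 1, 1, 0); (0, 1, 1, 1))


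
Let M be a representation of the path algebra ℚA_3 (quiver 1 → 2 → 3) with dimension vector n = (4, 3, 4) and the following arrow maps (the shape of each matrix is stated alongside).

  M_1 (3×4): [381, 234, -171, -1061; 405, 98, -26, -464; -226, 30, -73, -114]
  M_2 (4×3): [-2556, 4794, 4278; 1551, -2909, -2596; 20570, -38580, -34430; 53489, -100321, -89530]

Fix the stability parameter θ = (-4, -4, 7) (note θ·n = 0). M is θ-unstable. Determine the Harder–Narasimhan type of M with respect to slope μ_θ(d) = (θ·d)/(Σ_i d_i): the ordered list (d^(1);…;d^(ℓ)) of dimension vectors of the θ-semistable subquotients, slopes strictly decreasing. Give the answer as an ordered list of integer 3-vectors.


Interval decomposition of M: I[1,1], I[1,2], I[1,3]^2, I[3,3]^2.
HN type (ℓ=2): μ^(1)=7; μ^(2)=-4

((0, 0, 4); (4, 3, 0))


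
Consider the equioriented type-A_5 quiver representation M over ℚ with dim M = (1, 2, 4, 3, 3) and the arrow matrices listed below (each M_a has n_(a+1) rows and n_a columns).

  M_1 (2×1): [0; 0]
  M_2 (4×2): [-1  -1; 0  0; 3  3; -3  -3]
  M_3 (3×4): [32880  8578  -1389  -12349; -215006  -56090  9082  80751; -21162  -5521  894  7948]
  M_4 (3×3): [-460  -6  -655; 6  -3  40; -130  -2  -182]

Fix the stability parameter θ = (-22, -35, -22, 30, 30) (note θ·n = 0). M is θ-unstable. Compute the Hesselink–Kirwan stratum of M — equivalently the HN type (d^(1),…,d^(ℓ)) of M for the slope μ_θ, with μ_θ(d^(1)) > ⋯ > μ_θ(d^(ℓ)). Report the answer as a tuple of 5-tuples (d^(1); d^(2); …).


Barcode: M ≅ I[1,1], I[2,2], I[2,5], I[3,3], I[3,5]^2. HN layers by μ_θ (3 steps, strictly decreasing):
  μ^(1)=30; μ^(2)=-22; μ^(3)=-35

((0, 0, 0, 3, 3); (1, 0, 4, 0, 0); (0, 2, 0, 0, 0))


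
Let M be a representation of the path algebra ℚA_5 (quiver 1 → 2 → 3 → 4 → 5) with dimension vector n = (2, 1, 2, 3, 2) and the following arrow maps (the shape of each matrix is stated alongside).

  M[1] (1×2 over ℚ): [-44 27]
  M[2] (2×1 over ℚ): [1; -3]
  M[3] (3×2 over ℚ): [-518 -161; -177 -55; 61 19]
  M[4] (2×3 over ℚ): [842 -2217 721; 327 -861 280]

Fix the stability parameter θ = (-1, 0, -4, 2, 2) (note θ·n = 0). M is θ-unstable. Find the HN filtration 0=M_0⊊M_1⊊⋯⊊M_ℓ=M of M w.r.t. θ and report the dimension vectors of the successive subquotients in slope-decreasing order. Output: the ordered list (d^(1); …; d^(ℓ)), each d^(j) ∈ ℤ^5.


Via rank(M_{q-1}∘⋯∘M_p): M ≅ I[1,1], I[1,5], I[3,4], I[4,5].
μ_θ-semistable layers: μ^(1)=2; μ^(2)=-1; μ^(3)=-5/3; μ^(4)=-4

((0, 0, 0, 3, 2); (1, 0, 0, 0, 0); (1, 1, 1, 0, 0); (0, 0, 1, 0, 0))


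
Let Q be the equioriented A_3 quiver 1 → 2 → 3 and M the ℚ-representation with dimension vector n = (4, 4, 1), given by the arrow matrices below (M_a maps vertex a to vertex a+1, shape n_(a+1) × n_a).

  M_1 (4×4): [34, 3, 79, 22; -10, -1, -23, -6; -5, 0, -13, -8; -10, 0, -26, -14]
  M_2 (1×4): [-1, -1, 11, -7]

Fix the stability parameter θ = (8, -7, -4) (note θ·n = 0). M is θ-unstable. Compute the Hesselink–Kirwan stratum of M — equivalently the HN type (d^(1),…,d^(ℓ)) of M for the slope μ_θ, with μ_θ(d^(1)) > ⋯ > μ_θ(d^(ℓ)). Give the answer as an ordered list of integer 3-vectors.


Interval decomposition of M: I[1,2]^3, I[1,3].
HN type (ℓ=2): μ^(1)=1/2; μ^(2)=-1

((3, 3, 0); (1, 1, 1))


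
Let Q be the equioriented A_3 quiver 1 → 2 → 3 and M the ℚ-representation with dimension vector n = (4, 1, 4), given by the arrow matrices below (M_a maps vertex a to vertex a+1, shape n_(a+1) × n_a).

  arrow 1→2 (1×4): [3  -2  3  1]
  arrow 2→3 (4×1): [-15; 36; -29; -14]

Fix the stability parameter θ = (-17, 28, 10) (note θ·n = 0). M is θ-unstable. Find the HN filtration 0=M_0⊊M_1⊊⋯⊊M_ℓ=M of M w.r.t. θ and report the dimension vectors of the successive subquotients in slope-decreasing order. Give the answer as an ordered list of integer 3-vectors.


Barcode: M ≅ I[1,1]^3, I[1,3], I[3,3]^3. HN layers by μ_θ (3 steps, strictly decreasing):
  μ^(1)=19; μ^(2)=10; μ^(3)=-17

((0, 1, 1); (0, 0, 3); (4, 0, 0))


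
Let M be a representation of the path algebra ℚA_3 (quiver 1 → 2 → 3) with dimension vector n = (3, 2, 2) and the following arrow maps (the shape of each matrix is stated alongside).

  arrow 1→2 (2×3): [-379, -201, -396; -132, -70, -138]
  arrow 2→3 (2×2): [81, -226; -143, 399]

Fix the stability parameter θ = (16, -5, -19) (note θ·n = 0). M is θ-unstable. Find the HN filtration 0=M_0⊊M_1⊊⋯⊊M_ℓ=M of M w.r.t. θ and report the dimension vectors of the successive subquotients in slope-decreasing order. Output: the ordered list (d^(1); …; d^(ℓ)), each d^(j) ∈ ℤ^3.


Barcode: M ≅ I[1,1], I[1,3]^2. HN layers by μ_θ (2 steps, strictly decreasing):
  μ^(1)=16; μ^(2)=-8/3

((1, 0, 0); (2, 2, 2))


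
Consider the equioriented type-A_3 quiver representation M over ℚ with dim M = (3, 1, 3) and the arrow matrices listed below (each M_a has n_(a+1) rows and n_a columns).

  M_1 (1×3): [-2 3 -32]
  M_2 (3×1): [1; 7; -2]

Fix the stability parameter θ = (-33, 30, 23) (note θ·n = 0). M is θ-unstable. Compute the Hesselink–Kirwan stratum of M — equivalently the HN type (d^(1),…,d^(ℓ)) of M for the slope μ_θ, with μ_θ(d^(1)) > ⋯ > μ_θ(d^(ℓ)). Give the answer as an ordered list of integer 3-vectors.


Interval decomposition of M: I[1,1]^2, I[1,3], I[3,3]^2.
HN type (ℓ=3): μ^(1)=53/2; μ^(2)=23; μ^(3)=-33

((0, 1, 1); (0, 0, 2); (3, 0, 0))


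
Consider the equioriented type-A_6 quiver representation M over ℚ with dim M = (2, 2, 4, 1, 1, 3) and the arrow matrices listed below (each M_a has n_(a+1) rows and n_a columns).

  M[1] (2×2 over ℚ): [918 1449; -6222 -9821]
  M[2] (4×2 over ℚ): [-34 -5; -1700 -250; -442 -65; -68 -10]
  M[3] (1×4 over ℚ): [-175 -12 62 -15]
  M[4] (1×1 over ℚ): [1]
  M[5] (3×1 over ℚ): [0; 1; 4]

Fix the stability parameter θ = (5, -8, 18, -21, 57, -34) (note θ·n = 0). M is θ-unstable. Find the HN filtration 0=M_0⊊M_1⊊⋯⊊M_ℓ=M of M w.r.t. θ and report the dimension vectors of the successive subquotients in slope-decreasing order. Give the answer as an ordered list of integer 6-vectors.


Via rank(M_{q-1}∘⋯∘M_p): M ≅ I[1,1], I[1,6], I[2,2], I[3,3]^3, I[6,6]^2.
μ_θ-semistable layers: μ^(1)=18; μ^(2)=23/2; μ^(3)=5; μ^(4)=-3/2; μ^(5)=-8; μ^(6)=-34

((0, 0, 3, 0, 0, 0); (0, 0, 0, 0, 1, 1); (1, 0, 0, 0, 0, 0); (1, 1, 1, 1, 0, 0); (0, 1, 0, 0, 0, 0); (0, 0, 0, 0, 0, 2))


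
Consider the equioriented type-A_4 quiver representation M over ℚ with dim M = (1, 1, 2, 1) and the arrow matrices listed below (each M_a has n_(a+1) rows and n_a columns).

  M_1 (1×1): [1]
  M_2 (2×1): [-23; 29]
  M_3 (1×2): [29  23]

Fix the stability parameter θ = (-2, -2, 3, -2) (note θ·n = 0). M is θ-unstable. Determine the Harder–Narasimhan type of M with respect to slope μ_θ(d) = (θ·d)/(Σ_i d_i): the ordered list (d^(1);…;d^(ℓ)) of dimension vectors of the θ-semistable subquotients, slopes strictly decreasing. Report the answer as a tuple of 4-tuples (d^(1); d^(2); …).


Via rank(M_{q-1}∘⋯∘M_p): M ≅ I[1,3], I[3,4].
μ_θ-semistable layers: μ^(1)=3; μ^(2)=1/2; μ^(3)=-2

((0, 0, 1, 0); (0, 0, 1, 1); (1, 1, 0, 0))


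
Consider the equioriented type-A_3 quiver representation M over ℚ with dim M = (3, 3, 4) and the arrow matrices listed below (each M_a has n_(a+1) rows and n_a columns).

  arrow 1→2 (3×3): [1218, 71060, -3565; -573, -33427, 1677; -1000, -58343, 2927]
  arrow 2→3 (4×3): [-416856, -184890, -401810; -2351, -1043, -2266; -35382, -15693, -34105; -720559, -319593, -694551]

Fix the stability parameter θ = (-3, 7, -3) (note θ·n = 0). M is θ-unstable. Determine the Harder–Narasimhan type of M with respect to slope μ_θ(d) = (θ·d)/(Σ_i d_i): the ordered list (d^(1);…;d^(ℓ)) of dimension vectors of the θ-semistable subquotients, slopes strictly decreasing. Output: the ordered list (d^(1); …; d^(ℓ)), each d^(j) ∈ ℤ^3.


Interval decomposition of M: I[1,3]^3, I[3,3].
HN type (ℓ=2): μ^(1)=2; μ^(2)=-3

((0, 3, 3); (3, 0, 1))


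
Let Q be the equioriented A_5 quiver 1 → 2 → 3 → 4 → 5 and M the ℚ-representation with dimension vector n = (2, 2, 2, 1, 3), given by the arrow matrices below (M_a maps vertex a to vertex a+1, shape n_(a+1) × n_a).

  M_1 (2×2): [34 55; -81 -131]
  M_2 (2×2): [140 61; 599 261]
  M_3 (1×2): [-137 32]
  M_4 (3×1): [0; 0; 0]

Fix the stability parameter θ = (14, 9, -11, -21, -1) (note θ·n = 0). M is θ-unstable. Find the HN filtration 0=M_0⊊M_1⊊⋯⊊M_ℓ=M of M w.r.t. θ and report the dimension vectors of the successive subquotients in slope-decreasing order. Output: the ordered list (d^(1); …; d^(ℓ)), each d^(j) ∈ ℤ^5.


Via rank(M_{q-1}∘⋯∘M_p): M ≅ I[1,3], I[1,4], I[5,5]^3.
μ_θ-semistable layers: μ^(1)=4; μ^(2)=-1; μ^(3)=-9/4

((1, 1, 1, 0, 0); (0, 0, 0, 0, 3); (1, 1, 1, 1, 0))


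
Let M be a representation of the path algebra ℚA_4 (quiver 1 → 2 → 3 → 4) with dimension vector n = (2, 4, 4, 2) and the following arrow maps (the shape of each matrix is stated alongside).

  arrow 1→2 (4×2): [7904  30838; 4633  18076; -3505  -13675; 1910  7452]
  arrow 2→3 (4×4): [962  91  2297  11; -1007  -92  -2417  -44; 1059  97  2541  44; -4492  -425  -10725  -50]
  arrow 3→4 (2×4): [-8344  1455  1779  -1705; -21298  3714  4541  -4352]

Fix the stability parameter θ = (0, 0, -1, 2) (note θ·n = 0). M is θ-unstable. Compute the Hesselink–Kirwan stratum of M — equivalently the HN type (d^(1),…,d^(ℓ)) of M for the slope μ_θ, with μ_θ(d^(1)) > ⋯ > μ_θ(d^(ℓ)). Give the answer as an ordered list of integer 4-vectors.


Interval decomposition of M: I[1,4]^2, I[2,3]^2.
HN type (ℓ=3): μ^(1)=2; μ^(2)=-1/3; μ^(3)=-1/2

((0, 0, 0, 2); (2, 2, 2, 0); (0, 2, 2, 0))


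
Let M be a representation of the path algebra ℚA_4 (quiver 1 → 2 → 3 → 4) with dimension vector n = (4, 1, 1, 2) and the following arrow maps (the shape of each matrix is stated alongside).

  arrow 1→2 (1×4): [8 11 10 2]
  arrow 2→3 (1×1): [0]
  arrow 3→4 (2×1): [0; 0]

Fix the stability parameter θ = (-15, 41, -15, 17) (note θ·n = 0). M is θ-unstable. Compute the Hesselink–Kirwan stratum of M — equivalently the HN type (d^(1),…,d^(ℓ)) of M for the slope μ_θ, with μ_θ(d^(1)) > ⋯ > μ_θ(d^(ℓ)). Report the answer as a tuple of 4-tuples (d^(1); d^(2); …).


Interval decomposition of M: I[1,1]^3, I[1,2], I[3,3], I[4,4]^2.
HN type (ℓ=3): μ^(1)=41; μ^(2)=17; μ^(3)=-15

((0, 1, 0, 0); (0, 0, 0, 2); (4, 0, 1, 0))


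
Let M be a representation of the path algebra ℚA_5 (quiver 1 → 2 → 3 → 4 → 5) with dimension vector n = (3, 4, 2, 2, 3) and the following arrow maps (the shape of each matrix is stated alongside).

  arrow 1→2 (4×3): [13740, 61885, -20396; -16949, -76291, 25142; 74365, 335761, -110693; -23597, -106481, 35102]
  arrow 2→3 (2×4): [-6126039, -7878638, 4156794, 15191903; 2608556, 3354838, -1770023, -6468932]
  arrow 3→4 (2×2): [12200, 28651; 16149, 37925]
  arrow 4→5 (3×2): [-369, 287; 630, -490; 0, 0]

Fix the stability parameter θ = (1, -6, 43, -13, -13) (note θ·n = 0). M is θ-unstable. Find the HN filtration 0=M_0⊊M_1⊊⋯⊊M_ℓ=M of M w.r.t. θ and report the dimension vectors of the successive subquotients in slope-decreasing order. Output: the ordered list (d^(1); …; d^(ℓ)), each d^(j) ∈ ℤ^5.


Via rank(M_{q-1}∘⋯∘M_p): M ≅ I[1,2], I[1,4], I[1,5], I[2,2], I[5,5]^2.
μ_θ-semistable layers: μ^(1)=15; μ^(2)=17/3; μ^(3)=-5/2; μ^(4)=-6; μ^(5)=-13

((0, 0, 1, 1, 0); (0, 0, 1, 1, 1); (3, 3, 0, 0, 0); (0, 1, 0, 0, 0); (0, 0, 0, 0, 2))


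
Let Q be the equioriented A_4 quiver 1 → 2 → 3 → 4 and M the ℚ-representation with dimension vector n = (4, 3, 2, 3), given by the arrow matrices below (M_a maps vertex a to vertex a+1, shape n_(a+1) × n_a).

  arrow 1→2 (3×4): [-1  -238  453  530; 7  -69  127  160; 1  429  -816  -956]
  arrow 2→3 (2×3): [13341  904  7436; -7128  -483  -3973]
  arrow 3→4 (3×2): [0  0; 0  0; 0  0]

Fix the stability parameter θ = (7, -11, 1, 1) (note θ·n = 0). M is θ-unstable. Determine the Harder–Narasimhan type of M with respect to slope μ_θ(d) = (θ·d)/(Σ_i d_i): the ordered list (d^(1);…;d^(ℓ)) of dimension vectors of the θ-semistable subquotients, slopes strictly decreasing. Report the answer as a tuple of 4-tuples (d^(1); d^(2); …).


Interval decomposition of M: I[1,1], I[1,2], I[1,3]^2, I[4,4]^3.
HN type (ℓ=3): μ^(1)=7; μ^(2)=1; μ^(3)=-2

((1, 0, 0, 0); (0, 0, 2, 3); (3, 3, 0, 0))


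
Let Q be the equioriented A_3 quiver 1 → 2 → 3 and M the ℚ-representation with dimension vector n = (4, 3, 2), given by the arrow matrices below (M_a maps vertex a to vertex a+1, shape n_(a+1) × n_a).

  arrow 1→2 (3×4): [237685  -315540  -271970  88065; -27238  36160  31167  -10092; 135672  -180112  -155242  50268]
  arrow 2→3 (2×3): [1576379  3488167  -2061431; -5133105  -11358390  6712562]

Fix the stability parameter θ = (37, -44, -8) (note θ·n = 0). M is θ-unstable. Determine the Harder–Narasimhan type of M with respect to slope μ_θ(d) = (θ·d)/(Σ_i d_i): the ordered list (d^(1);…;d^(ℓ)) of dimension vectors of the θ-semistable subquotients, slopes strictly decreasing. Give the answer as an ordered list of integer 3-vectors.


Via rank(M_{q-1}∘⋯∘M_p): M ≅ I[1,1]^2, I[1,3]^2, I[2,2].
μ_θ-semistable layers: μ^(1)=37; μ^(2)=-5; μ^(3)=-44

((2, 0, 0); (2, 2, 2); (0, 1, 0))


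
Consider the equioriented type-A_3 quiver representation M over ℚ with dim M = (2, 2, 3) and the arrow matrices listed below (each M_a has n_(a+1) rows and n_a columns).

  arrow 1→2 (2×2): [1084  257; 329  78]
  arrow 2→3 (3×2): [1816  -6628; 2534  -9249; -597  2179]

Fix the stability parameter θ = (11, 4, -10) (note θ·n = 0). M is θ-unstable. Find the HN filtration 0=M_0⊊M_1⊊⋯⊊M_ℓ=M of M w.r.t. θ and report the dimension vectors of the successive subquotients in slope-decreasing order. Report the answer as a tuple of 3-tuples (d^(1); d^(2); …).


Barcode: M ≅ I[1,3]^2, I[3,3]. HN layers by μ_θ (2 steps, strictly decreasing):
  μ^(1)=5/3; μ^(2)=-10

((2, 2, 2); (0, 0, 1))


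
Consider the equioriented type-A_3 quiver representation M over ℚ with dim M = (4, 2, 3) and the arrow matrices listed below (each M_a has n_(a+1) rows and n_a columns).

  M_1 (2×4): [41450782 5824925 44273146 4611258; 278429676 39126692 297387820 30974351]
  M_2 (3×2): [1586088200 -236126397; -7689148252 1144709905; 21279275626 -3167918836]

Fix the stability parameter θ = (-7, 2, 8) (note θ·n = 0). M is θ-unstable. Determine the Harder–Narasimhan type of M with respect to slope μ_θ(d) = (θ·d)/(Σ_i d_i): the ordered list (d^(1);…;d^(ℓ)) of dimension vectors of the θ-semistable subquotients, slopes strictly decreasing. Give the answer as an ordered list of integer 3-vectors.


Interval decomposition of M: I[1,1]^2, I[1,3]^2, I[3,3].
HN type (ℓ=3): μ^(1)=8; μ^(2)=2; μ^(3)=-7

((0, 0, 3); (0, 2, 0); (4, 0, 0))


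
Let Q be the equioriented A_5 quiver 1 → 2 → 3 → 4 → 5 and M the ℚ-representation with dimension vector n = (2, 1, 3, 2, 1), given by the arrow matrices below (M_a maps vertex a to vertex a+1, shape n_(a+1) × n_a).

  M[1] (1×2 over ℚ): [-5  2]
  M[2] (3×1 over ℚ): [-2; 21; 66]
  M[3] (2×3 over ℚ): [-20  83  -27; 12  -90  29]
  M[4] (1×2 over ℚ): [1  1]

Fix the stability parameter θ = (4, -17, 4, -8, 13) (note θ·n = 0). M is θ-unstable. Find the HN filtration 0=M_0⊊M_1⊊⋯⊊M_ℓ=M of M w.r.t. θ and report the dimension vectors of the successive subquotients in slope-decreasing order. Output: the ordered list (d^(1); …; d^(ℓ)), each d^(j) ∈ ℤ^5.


Barcode: M ≅ I[1,1], I[1,5], I[3,3], I[3,4]. HN layers by μ_θ (4 steps, strictly decreasing):
  μ^(1)=13; μ^(2)=4; μ^(3)=-2; μ^(4)=-13/2

((0, 0, 0, 0, 1); (1, 0, 1, 0, 0); (0, 0, 2, 2, 0); (1, 1, 0, 0, 0))


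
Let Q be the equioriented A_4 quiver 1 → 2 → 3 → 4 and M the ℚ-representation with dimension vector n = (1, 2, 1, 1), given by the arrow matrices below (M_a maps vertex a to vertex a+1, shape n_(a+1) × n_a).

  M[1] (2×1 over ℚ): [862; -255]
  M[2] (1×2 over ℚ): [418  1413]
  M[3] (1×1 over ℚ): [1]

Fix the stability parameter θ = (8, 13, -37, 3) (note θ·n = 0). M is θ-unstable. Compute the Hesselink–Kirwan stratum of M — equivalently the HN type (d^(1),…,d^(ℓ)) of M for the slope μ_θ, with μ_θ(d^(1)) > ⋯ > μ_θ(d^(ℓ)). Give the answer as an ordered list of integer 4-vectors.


Barcode: M ≅ I[1,4], I[2,2]. HN layers by μ_θ (3 steps, strictly decreasing):
  μ^(1)=13; μ^(2)=3; μ^(3)=-16/3

((0, 1, 0, 0); (0, 0, 0, 1); (1, 1, 1, 0))


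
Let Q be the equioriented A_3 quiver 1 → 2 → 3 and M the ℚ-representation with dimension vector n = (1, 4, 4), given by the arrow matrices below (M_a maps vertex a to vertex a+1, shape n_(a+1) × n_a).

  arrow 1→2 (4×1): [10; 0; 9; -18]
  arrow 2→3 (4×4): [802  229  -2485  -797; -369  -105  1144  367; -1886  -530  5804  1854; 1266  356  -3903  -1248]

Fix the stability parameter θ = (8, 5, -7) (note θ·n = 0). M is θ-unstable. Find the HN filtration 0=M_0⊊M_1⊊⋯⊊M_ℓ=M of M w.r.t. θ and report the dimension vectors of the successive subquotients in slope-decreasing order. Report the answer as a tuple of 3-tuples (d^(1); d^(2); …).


Interval decomposition of M: I[1,3], I[2,3]^3.
HN type (ℓ=2): μ^(1)=2; μ^(2)=-1

((1, 1, 1); (0, 3, 3))


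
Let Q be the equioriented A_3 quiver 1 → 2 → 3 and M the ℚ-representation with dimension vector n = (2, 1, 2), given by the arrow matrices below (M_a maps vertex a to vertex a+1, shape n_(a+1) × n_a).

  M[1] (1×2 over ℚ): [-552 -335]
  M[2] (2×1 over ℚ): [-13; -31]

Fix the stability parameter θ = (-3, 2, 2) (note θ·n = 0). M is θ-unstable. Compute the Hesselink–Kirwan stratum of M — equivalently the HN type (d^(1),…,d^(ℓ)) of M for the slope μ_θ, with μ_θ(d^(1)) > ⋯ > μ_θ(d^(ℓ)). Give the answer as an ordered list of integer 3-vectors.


Barcode: M ≅ I[1,1], I[1,3], I[3,3]. HN layers by μ_θ (2 steps, strictly decreasing):
  μ^(1)=2; μ^(2)=-3

((0, 1, 2); (2, 0, 0))


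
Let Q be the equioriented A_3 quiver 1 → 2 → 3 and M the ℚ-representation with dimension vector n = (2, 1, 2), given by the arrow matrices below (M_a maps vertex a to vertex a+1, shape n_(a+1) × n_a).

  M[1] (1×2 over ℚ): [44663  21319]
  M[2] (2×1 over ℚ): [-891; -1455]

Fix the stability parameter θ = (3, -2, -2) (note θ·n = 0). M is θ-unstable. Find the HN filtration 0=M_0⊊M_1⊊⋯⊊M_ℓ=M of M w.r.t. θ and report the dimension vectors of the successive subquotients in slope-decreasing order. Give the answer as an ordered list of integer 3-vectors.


Interval decomposition of M: I[1,1], I[1,3], I[3,3].
HN type (ℓ=3): μ^(1)=3; μ^(2)=-1/3; μ^(3)=-2

((1, 0, 0); (1, 1, 1); (0, 0, 1))
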